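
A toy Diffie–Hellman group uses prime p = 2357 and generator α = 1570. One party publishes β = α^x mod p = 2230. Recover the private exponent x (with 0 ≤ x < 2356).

2018

Baby-step giant-step with m = ceil(sqrt(2356)) = 49.
Baby table (1570^j mod 2357 for j=0..48):
  0:1  1:1570  2:1835  3:696  4:1429  5:2023  6:1231  7:2287
  8:879  9:1185  10:777  11:1321  12:2167  13:1039  14:186  15:2109
  16:1902  17:2178  18:1810  19:1515  20:337  21:1122  22:861  23:1209
  24:745  25:578  26:15  27:2337  28:1598  29:1012  30:222  31:2061
  32:1966  33:1307  34:1400  35:1276  36:2227  37:959  38:1864  39:1443
  40:433  41:994  42:246  43:2029  44:1223  45:1512  46:341  47:331
  48:1130
Giant step factor: 1570^(-49) ≡ 1543 (mod 2357).
Scan 2230·1543^i mod 2357 for i = 0, 1, …:
  i=0: 2230   i=1: 2027   i=2: 2279   i=3: 2210
  i=4: 1808   i=5: 1413   i=6: 34   i=7: 608
  i=8: 58   i=9: 2285     …   i=40: 1206
  i=41: 1185
Match at i=41, j=9: x = 41·49 + 9 = 2018.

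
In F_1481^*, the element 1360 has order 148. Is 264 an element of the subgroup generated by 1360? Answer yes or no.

yes

264 ∈ ⟨1360⟩ iff 264^148 ≡ 1 (mod 1481), since |⟨1360⟩| = 148.
264^148 mod 1481 = 1.
Since 1 = 1, 264 lies in the subgroup.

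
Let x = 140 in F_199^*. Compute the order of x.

The order of 140 must divide p − 1 = 198 = 2 · 3^2 · 11.
Divisors: 1, 2, 3, 6, 9, 11, 18, 22, 33, 66, 99, 198.
Check each in increasing order: 140^1 ≡ 140;  140^2 ≡ 98;  140^3 ≡ 188;  140^6 ≡ 121;  140^9 ≡ 62;  140^11 ≡ 106;  140^18 ≡ 63;  140^22 ≡ 92;  140^33 ≡ 1.
Smallest exponent giving 1 is 33.

33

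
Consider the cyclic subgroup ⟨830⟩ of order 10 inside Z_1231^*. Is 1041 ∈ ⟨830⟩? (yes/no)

1041 ∈ ⟨830⟩ iff 1041^10 ≡ 1 (mod 1231), since |⟨830⟩| = 10.
1041^10 mod 1231 = 1.
Since 1 = 1, 1041 lies in the subgroup.

yes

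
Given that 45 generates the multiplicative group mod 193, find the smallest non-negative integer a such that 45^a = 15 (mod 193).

13

Successive powers of 45 modulo 193:
  45^0=1  45^1=45  45^2=95  45^3=29  45^4=147  45^5=53
  45^6=69  45^7=17  45^8=186  45^9=71  45^10=107  45^11=183
  45^12=129  45^13=15
So 45^13 ≡ 15 (mod 193), giving a = 13.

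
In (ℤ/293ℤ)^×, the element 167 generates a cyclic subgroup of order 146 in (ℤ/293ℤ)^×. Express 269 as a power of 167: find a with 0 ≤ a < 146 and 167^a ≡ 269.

91

Baby-step giant-step with m = ceil(sqrt(146)) = 13.
Baby table (167^j mod 293 for j=0..12):
  0:1  1:167  2:54  3:228  4:279  5:6  6:123  7:31
  8:196  9:209  10:36  11:152  12:186
Giant step factor: 167^(-13) ≡ 220 (mod 293).
Scan 269·220^i mod 293 for i = 0, 1, …:
  i=0: 269   i=1: 287   i=2: 145   i=3: 256
  i=4: 64   i=5: 16   i=6: 4   i=7: 1
Match at i=7, j=0: a = 7·13 + 0 = 91.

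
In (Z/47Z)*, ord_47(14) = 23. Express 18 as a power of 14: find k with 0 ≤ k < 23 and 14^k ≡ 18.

3

Successive powers of 14 modulo 47:
  14^0=1  14^1=14  14^2=8  14^3=18
So 14^3 ≡ 18 (mod 47), giving k = 3.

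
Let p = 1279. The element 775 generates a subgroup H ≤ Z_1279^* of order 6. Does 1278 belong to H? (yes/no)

yes

⟨775⟩ has order 6; its elements mod 1279 are {1, 504, 505, 774, 775, 1278}.
1278 is in this set.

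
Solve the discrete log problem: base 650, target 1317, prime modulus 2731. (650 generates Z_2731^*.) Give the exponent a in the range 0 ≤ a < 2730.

Baby-step giant-step with m = ceil(sqrt(2730)) = 53.
Baby table (650^j mod 2731 for j=0..52):
  0:1  1:650  2:1926  3:1102  4:778  5:465  6:1840  7:2553
  8:1733  9:1278  10:476  11:797  12:1891  13:200  14:1643  15:129
  16:1920  17:2664  18:146  19:2046  20:2634  21:2494  22:1617  23:2346
  24:1002  25:1322  26:1766  27:880  28:1221  29:1660  30:255  31:1890
  32:2281  33:2448  34:1758  35:1142  36:2199  37:1037  38:2224  39:901
  40:1216  41:1141  42:1549  43:1842  44:1122  45:123  46:751  47:2032
  48:1727  49:109  50:2575  51:2378  52:2685
Giant step factor: 650^(-53) ≡ 2363 (mod 2731).
Scan 1317·2363^i mod 2731 for i = 0, 1, …:
  i=0: 1317   i=1: 1462   i=2: 2722   i=3: 581
  i=4: 1941   i=5: 1234   i=6: 1965   i=7: 595
  i=8: 2251   i=9: 1856     …   i=17: 406
  i=18: 797
Match at i=18, j=11: a = 18·53 + 11 = 965.

965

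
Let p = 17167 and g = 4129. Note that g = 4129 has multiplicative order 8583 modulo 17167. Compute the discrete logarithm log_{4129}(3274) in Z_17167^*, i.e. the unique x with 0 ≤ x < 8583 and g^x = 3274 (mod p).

1830

Baby-step giant-step with m = ceil(sqrt(8583)) = 93.
Baby table (4129^j mod 17167 for j=0..92):
  0:1  1:4129  2:1810  3:5845  4:14370  5:4578  6:1695  7:11686
  8:12224  9:1916  10:14344  11:226  12:6136  13:14219  14:16278  15:3057
  16:4608  17:5396  18:14485  19:15904  20:3841  21:14348  22:16742  23:13376
  24:3265  25:5090  26:4202  27:11388  28:639  29:11880  30:6401  31:9716
  32:15252  33:6952  34:1584  35:16876  36:151  37:5467  38:15805  39:7078
  40:6828  41:4598  42:15607  43:13552  44:8955  45:14644  46:2902  47:16959
  48:16685  49:1194  50:3097  51:15265  52:9128  53:7947  54:7026  55:15291
  56:13480  57:3506  58:4493  59:11237  60:12339  61:13242  62:16490  63:2888
  64:10654  65:8512  66:5199  67:7921  68:2674  69:2565  70:16013  71:7560
  72:5634  73:1501  74:342  75:4424  76:1008  77:7618  78:4778  79:3479
  80:13179  81:13868  82:9027  83:2926  84:13053  85:8624  86:4138  87:4637
  88:4968  89:15474  90:13739  91:8563  92:9774
Giant step factor: 4129^(-93) ≡ 15866 (mod 17167).
Scan 3274·15866^i mod 17167 for i = 0, 1, …:
  i=0: 3274   i=1: 15109   i=2: 16573   i=3: 279
  i=4: 14695   i=5: 5843   i=6: 3238   i=7: 10444
  i=8: 8620   i=9: 12598     …   i=18: 14341
  i=19: 2888
Match at i=19, j=63: x = 19·93 + 63 = 1830.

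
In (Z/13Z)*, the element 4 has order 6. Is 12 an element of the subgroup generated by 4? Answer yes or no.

yes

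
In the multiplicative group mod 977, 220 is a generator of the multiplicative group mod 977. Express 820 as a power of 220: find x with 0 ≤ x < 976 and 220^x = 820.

564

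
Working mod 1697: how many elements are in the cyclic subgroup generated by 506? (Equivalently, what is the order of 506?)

The order of 506 must divide p − 1 = 1696 = 2^5 · 53.
Divisors: 1, 2, 4, 8, 16, 32, 53, 106, 212, 424, 848, 1696.
Check each in increasing order: 506^1 ≡ 506;  506^2 ≡ 1486;  506^4 ≡ 399;  506^8 ≡ 1380;  506^16 ≡ 366;  506^32 ≡ 1590;  506^53 ≡ 1328;  506^106 ≡ 401;  506^212 ≡ 1283;  506^424 ≡ 1696;  506^848 ≡ 1.
Smallest exponent giving 1 is 848.

848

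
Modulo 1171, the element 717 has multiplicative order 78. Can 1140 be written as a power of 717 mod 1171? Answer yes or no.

no

1140 ∈ ⟨717⟩ iff 1140^78 ≡ 1 (mod 1171), since |⟨717⟩| = 78.
1140^78 mod 1171 = 178.
Since 178 ≠ 1, 1140 does not lie in the subgroup.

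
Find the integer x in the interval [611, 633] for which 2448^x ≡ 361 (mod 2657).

632

Compute 2448^611 mod 2657 = 1984, then multiply by 2448 repeatedly:
  2448^611=1984  2448^612=2493  2448^613=2392  2448^614=2245  2448^615=1084
  2448^616=1946  2448^617=2464  2448^618=482  2448^619=228  2448^620=174
  2448^621=832  2448^622=1474  2448^623=146  2448^624=1370  2448^625=626
  2448^626=2016  2448^627=1119  2448^628=2602  2448^629=867  2448^630=2130
  2448^631=1206  2448^632=361
Found 361 at exponent 632.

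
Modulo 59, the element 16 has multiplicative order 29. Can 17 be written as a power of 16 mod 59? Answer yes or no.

yes

17 ∈ ⟨16⟩ iff 17^29 ≡ 1 (mod 59), since |⟨16⟩| = 29.
17^29 mod 59 = 1.
Since 1 = 1, 17 lies in the subgroup.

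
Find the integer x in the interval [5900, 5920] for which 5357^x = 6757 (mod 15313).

5915

Compute 5357^5900 mod 15313 = 13170, then multiply by 5357 repeatedly:
  5357^5900=13170  5357^5901=4699  5357^5902=13284  5357^5903=2877  5357^5904=7211
  5357^5905=9941  5357^5906=10636  5357^5907=12692  5357^5908=1324  5357^5909=2749
  5357^5910=10600  5357^5911=3596  5357^5912=18  5357^5913=4548  5357^5914=653
  5357^5915=6757
Found 6757 at exponent 5915.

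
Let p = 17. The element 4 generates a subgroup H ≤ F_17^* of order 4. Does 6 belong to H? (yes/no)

no

⟨4⟩ has order 4; its elements mod 17 are {1, 4, 13, 16}.
6 is not in this set.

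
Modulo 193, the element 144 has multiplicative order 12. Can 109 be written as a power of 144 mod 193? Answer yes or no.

yes

109 ∈ ⟨144⟩ iff 109^12 ≡ 1 (mod 193), since |⟨144⟩| = 12.
109^12 mod 193 = 1.
Since 1 = 1, 109 lies in the subgroup.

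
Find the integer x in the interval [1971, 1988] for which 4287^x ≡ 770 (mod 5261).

Compute 4287^1971 mod 5261 = 3074, then multiply by 4287 repeatedly:
  4287^1971=3074  4287^1972=4694  4287^1973=5114  4287^1974=1131  4287^1975=3216
  4287^1976=3172  4287^1977=3940  4287^1978=2970  4287^1979=770
Found 770 at exponent 1979.

1979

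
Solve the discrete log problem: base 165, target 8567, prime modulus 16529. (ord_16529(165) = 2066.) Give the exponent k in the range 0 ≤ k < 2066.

1903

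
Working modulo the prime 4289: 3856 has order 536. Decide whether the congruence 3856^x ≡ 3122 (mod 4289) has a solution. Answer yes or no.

3122 ∈ ⟨3856⟩ iff 3122^536 ≡ 1 (mod 4289), since |⟨3856⟩| = 536.
3122^536 mod 4289 = 1.
Since 1 = 1, 3122 lies in the subgroup.

yes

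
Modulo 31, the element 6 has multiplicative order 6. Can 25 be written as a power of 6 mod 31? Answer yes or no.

yes

25 ∈ ⟨6⟩ iff 25^6 ≡ 1 (mod 31), since |⟨6⟩| = 6.
25^6 mod 31 = 1.
Since 1 = 1, 25 lies in the subgroup.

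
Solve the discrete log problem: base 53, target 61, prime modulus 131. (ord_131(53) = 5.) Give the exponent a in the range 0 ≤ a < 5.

Successive powers of 53 modulo 131:
  53^0=1  53^1=53  53^2=58  53^3=61
So 53^3 ≡ 61 (mod 131), giving a = 3.

3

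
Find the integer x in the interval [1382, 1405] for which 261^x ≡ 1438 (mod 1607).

1403

Compute 261^1382 mod 1607 = 399, then multiply by 261 repeatedly:
  261^1382=399  261^1383=1291  261^1384=1088  261^1385=1136  261^1386=808
  261^1387=371  261^1388=411  261^1389=1209  261^1390=577  261^1391=1146
  261^1392=204  261^1393=213  261^1394=955  261^1395=170  261^1396=981
  261^1397=528  261^1398=1213  261^1399=14  261^1400=440  261^1401=743
  261^1402=1083  261^1403=1438
Found 1438 at exponent 1403.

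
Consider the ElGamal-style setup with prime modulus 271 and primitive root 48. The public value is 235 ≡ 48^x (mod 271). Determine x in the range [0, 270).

149

Baby-step giant-step with m = ceil(sqrt(270)) = 17.
Baby table (48^j mod 271 for j=0..16):
  0:1  1:48  2:136  3:24  4:68  5:12  6:34  7:6
  8:17  9:3  10:144  11:137  12:72  13:204  14:36  15:102
  16:18
Giant step factor: 48^(-17) ≡ 186 (mod 271).
Scan 235·186^i mod 271 for i = 0, 1, …:
  i=0: 235   i=1: 79   i=2: 60   i=3: 49
  i=4: 171   i=5: 99   i=6: 257   i=7: 106
  i=8: 204
Match at i=8, j=13: x = 8·17 + 13 = 149.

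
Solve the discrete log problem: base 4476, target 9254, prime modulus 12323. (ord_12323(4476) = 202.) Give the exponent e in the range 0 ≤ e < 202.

Baby-step giant-step with m = ceil(sqrt(202)) = 15.
Baby table (4476^j mod 12323 for j=0..14):
  0:1  1:4476  2:9701  3:7747  4:10973  5:7993  6:2999  7:3777
  8:11019  9:4398  10:5617  11:2772  12:10534  13:2386  14:8018
Giant step factor: 4476^(-15) ≡ 8239 (mod 12323).
Scan 9254·8239^i mod 12323 for i = 0, 1, …:
  i=0: 9254   i=1: 1305   i=2: 6239   i=3: 3888
  i=4: 5755   i=5: 8864   i=6: 4398
Match at i=6, j=9: e = 6·15 + 9 = 99.

99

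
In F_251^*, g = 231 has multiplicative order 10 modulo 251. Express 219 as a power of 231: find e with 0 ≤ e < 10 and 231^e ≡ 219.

Successive powers of 231 modulo 251:
  231^0=1  231^1=231  231^2=149  231^3=32  231^4=113  231^5=250
  231^6=20  231^7=102  231^8=219
So 231^8 ≡ 219 (mod 251), giving e = 8.

8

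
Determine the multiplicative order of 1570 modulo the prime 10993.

3664

The order of 1570 must divide p − 1 = 10992 = 2^4 · 3 · 229.
Divisors: 1, 2, 3, 4, 6, 8, 12, 16, 24, 48, 229, 458, 687, 916, 1374, 1832, 2748, 3664, 5496, 10992.
Check each in increasing order: 1570^1 ≡ 1570;  1570^2 ≡ 2468;  1570^3 ≡ 5224;  1570^4 ≡ 902;  1570^6 ≡ 5550;  1570^8 ≡ 122;  1570^12 ≡ 114;  1570^16 ≡ 3891;  1570^24 ≡ 2003;  1570^48 ≡ 10557;  1570^229 ≡ 217;  1570^458 ≡ 3117;  1570^687 ≡ 5816;  1570^916 ≡ 8870;  1570^1374 ≡ 395;  1570^1832 ≡ 10992;  1570^2748 ≡ 2123;  1570^3664 ≡ 1.
Smallest exponent giving 1 is 3664.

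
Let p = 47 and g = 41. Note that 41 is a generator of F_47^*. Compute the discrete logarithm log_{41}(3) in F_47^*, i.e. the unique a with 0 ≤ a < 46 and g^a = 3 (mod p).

Baby-step giant-step with m = ceil(sqrt(46)) = 7.
Baby table (41^j mod 47 for j=0..6):
  0:1  1:41  2:36  3:19  4:27  5:26  6:32
Giant step factor: 41^(-7) ≡ 35 (mod 47).
Scan 3·35^i mod 47 for i = 0, 1, …:
  i=0: 3   i=1: 11   i=2: 9   i=3: 33
  i=4: 27
Match at i=4, j=4: a = 4·7 + 4 = 32.

32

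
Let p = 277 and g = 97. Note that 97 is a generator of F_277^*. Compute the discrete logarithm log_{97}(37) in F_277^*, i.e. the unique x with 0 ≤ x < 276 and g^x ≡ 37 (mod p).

39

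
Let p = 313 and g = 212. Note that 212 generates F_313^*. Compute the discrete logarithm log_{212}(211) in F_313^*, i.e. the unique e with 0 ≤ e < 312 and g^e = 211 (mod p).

203

Baby-step giant-step with m = ceil(sqrt(312)) = 18.
Baby table (212^j mod 313 for j=0..17):
  0:1  1:212  2:185  3:95  4:108  5:47  6:261  7:244
  8:83  9:68  10:18  11:60  12:200  13:145  14:66  15:220
  16:3  17:10
Giant step factor: 212^(-18) ≡ 216 (mod 313).
Scan 211·216^i mod 313 for i = 0, 1, …:
  i=0: 211   i=1: 191   i=2: 253   i=3: 186
  i=4: 112   i=5: 91   i=6: 250   i=7: 164
  i=8: 55   i=9: 299   i=10: 106   i=11: 47
Match at i=11, j=5: e = 11·18 + 5 = 203.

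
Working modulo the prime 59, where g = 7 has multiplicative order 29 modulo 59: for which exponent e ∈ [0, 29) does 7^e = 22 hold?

24

Successive powers of 7 modulo 59:
  7^0=1  7^1=7  7^2=49  7^3=48  7^4=41  7^5=51
  7^6=3  7^7=21  7^8=29  7^9=26  7^10=5  7^11=35
  7^12=9  7^13=4  7^14=28  7^15=19  7^16=15  7^17=46
  7^18=27  7^19=12  7^20=25  7^21=57  7^22=45  7^23=20
  7^24=22
So 7^24 ≡ 22 (mod 59), giving e = 24.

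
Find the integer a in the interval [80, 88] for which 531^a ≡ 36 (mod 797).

80

Compute 531^80 mod 797 = 36, then multiply by 531 repeatedly:
  531^80=36
Found 36 at exponent 80.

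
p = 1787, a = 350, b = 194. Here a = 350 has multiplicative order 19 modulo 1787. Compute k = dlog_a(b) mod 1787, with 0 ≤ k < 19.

14

Successive powers of 350 modulo 1787:
  350^0=1  350^1=350  350^2=984  350^3=1296  350^4=1489  350^5=1133
  350^6=1623  350^7=1571  350^8=1241  350^9=109  350^10=623  350^11=36
  350^12=91  350^13=1471  350^14=194
So 350^14 ≡ 194 (mod 1787), giving k = 14.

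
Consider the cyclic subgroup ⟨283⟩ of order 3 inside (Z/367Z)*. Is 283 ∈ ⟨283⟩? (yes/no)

yes

283 ∈ ⟨283⟩ iff 283^3 ≡ 1 (mod 367), since |⟨283⟩| = 3.
283^3 mod 367 = 1.
Since 1 = 1, 283 lies in the subgroup.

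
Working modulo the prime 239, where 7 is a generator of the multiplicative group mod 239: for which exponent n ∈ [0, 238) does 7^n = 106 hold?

Baby-step giant-step with m = ceil(sqrt(238)) = 16.
Baby table (7^j mod 239 for j=0..15):
  0:1  1:7  2:49  3:104  4:11  5:77  6:61  7:188
  8:121  9:130  10:193  11:156  12:136  13:235  14:211  15:43
Giant step factor: 7^(-16) ≡ 27 (mod 239).
Scan 106·27^i mod 239 for i = 0, 1, …:
  i=0: 106   i=1: 233   i=2: 77
Match at i=2, j=5: n = 2·16 + 5 = 37.

37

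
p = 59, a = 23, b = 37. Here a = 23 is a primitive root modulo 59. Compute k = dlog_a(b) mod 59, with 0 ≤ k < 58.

23

Successive powers of 23 modulo 59:
  23^0=1  23^1=23  23^2=57  23^3=13  23^4=4  23^5=33
  23^6=51  23^7=52  23^8=16  23^9=14  23^10=27  23^11=31
  23^12=5  23^13=56  23^14=49  23^15=6  23^16=20  23^17=47
  23^18=19  23^19=24  23^20=21  23^21=11  23^22=17  23^23=37
So 23^23 ≡ 37 (mod 59), giving k = 23.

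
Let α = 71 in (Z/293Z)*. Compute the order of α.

146

The order of 71 must divide p − 1 = 292 = 2^2 · 73.
Divisors: 1, 2, 4, 73, 146, 292.
Check each in increasing order: 71^1 ≡ 71;  71^2 ≡ 60;  71^4 ≡ 84;  71^73 ≡ 292;  71^146 ≡ 1.
Smallest exponent giving 1 is 146.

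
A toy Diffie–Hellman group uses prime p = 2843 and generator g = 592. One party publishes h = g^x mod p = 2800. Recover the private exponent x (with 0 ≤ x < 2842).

1469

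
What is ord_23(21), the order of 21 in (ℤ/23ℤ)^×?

The order of 21 must divide p − 1 = 22 = 2 · 11.
Divisors: 1, 2, 11, 22.
Check each in increasing order: 21^1 ≡ 21;  21^2 ≡ 4;  21^11 ≡ 22;  21^22 ≡ 1.
Smallest exponent giving 1 is 22.

22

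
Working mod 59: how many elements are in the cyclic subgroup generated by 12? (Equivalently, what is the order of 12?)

The order of 12 must divide p − 1 = 58 = 2 · 29.
Divisors: 1, 2, 29, 58.
Check each in increasing order: 12^1 ≡ 12;  12^2 ≡ 26;  12^29 ≡ 1.
Smallest exponent giving 1 is 29.

29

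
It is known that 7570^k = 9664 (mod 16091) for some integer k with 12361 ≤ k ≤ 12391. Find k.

12363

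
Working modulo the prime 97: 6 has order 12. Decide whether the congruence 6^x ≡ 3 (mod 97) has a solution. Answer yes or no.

no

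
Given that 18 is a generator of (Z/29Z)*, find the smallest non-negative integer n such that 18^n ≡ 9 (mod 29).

Successive powers of 18 modulo 29:
  18^0=1  18^1=18  18^2=5  18^3=3  18^4=25  18^5=15
  18^6=9
So 18^6 ≡ 9 (mod 29), giving n = 6.

6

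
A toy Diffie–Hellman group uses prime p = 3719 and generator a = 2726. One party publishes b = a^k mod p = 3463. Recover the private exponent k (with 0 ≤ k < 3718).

1839

Baby-step giant-step with m = ceil(sqrt(3718)) = 61.
Baby table (2726^j mod 3719 for j=0..60):
  0:1  1:2726  2:514  3:2820  4:147  5:2789  6:1178  7:1731
  8:3014  9:893  10:2092  11:1565  12:497  13:1106  14:2566  15:3196
  16:2398  17:2665  18:1583  19:1218  20:2920  21:1260  22:2123  23:534
  24:1555  25:2989  26:3404  27:399  28:1726  29:541  30:2042  31:2868
  32:830  33:1428  34:2654  35:1349  36:3002  37:1652  38:3362  39:1196
  40:2452  41:1109  42:3306  43:1019  44:3420  45:3106  46:2512  47:1033
  48:675  49:2864  50:1083  51:3091  52:2531  53:761  54:3003  55:659
  56:157  57:297  58:2599  59:179  60:765
Giant step factor: 2726^(-61) ≡ 1516 (mod 3719).
Scan 3463·1516^i mod 3719 for i = 0, 1, …:
  i=0: 3463   i=1: 2399   i=2: 3421   i=3: 1950
  i=4: 3314   i=5: 3374   i=6: 1359   i=7: 3637
  i=8: 2134   i=9: 3333     …   i=29: 1210
  i=30: 893
Match at i=30, j=9: k = 30·61 + 9 = 1839.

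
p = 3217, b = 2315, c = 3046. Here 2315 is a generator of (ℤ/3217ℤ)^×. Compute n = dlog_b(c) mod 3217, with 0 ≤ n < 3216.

428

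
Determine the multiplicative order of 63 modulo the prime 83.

41

The order of 63 must divide p − 1 = 82 = 2 · 41.
Divisors: 1, 2, 41, 82.
Check each in increasing order: 63^1 ≡ 63;  63^2 ≡ 68;  63^41 ≡ 1.
Smallest exponent giving 1 is 41.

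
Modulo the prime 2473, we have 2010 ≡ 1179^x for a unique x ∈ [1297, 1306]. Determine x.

1302

Compute 1179^1297 mod 2473 = 1292, then multiply by 1179 repeatedly:
  1179^1297=1292  1179^1298=2373  1179^1299=804  1179^1300=757  1179^1301=2223
  1179^1302=2010
Found 2010 at exponent 1302.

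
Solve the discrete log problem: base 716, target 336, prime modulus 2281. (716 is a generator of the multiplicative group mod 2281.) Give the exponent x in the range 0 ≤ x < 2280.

2097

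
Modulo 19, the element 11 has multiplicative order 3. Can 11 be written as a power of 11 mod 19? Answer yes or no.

11 ∈ ⟨11⟩ iff 11^3 ≡ 1 (mod 19), since |⟨11⟩| = 3.
11^3 mod 19 = 1.
Since 1 = 1, 11 lies in the subgroup.

yes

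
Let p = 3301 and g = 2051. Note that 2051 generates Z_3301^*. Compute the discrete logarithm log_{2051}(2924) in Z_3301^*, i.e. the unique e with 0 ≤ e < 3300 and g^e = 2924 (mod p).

2582

Baby-step giant-step with m = ceil(sqrt(3300)) = 58.
Baby table (2051^j mod 3301 for j=0..57):
  0:1  1:2051  2:1127  3:777  4:2545  5:914  6:2947  7:166
  8:463  9:2226  10:243  11:3243  12:3179  13:654  14:1148  15:935
  16:3105  17:726  18:275  19:2855  20:2932  21:2411  22:63  23:474
  24:1680  25:2737  26:1887  27:1465  28:805  29:555  30:2761  31:1596
  32:2105  33:2948  34:2217  35:1590  36:3003  37:2788  38:856  39:2825
  40:820  41:1611  42:3161  43:47  44:668  45:153  46:208  47:779
  48:45  49:3168  50:1200  51:1955  52:2291  53:1518  54:575  55:868
  56:1029  57:1140
Giant step factor: 2051^(-58) ≡ 1417 (mod 3301).
Scan 2924·1417^i mod 3301 for i = 0, 1, …:
  i=0: 2924   i=1: 553   i=2: 1264   i=3: 1946
  i=4: 1147   i=5: 1207   i=6: 401   i=7: 445
  i=8: 74   i=9: 2527     …   i=43: 589
  i=44: 2761
Match at i=44, j=30: e = 44·58 + 30 = 2582.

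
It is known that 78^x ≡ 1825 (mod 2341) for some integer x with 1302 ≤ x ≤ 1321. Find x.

1317

Compute 78^1302 mod 2341 = 125, then multiply by 78 repeatedly:
  78^1302=125  78^1303=386  78^1304=2016  78^1305=401  78^1306=845
  78^1307=362  78^1308=144  78^1309=1868  78^1310=562  78^1311=1698
  78^1312=1348  78^1313=2140  78^1314=709  78^1315=1459  78^1316=1434
  78^1317=1825
Found 1825 at exponent 1317.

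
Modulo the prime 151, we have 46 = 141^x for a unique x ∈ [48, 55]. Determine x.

55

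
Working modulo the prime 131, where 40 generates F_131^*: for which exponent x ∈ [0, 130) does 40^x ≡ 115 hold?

81

Baby-step giant-step with m = ceil(sqrt(130)) = 12.
Baby table (40^j mod 131 for j=0..11):
  0:1  1:40  2:28  3:72  4:129  5:51  6:75  7:118
  8:4  9:29  10:112  11:26
Giant step factor: 40^(-12) ≡ 49 (mod 131).
Scan 115·49^i mod 131 for i = 0, 1, …:
  i=0: 115   i=1: 2   i=2: 98   i=3: 86
  i=4: 22   i=5: 30   i=6: 29
Match at i=6, j=9: x = 6·12 + 9 = 81.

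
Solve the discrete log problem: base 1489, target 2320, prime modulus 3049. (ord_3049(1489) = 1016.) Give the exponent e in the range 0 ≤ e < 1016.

944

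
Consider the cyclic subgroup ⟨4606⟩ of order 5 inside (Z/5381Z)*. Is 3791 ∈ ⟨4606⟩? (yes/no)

⟨4606⟩ has order 5; its elements mod 5381 are {1, 3334, 3791, 4411, 4606}.
3791 is in this set.

yes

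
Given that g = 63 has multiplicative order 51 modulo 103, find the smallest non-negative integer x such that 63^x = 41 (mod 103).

23

Successive powers of 63 modulo 103:
  63^0=1  63^1=63  63^2=55  63^3=66  63^4=38  63^5=25
  63^6=30  63^7=36  63^8=2  63^9=23  63^10=7  63^11=29
  63^12=76  63^13=50  63^14=60  63^15=72  63^16=4  63^17=46
  63^18=14  63^19=58  63^20=49  63^21=100  63^22=17  63^23=41
So 63^23 ≡ 41 (mod 103), giving x = 23.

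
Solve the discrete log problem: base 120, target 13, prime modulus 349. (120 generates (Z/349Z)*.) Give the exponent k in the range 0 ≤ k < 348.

85

Baby-step giant-step with m = ceil(sqrt(348)) = 19.
Baby table (120^j mod 349 for j=0..18):
  0:1  1:120  2:91  3:101  4:254  5:117  6:80  7:177
  8:300  9:53  10:78  11:286  12:118  13:200  14:268  15:52
  16:307  17:195  18:17
Giant step factor: 120^(-19) ≡ 84 (mod 349).
Scan 13·84^i mod 349 for i = 0, 1, …:
  i=0: 13   i=1: 45   i=2: 290   i=3: 279
  i=4: 53
Match at i=4, j=9: k = 4·19 + 9 = 85.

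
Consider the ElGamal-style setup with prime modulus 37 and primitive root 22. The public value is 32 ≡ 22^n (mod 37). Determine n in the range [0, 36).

35

Successive powers of 22 modulo 37:
  22^0=1  22^1=22  22^2=3  22^3=29  22^4=9  22^5=13
  22^6=27  22^7=2  22^8=7  22^9=6  22^10=21  22^11=18
  22^12=26  22^13=17  22^14=4  22^15=14  22^16=12  22^17=5
  22^18=36  22^19=15  22^20=34  22^21=8  22^22=28  22^23=24
  22^24=10  22^25=35  22^26=30  22^27=31  22^28=16  22^29=19
  22^30=11  22^31=20  22^32=33  22^33=23  22^34=25  22^35=32
So 22^35 ≡ 32 (mod 37), giving n = 35.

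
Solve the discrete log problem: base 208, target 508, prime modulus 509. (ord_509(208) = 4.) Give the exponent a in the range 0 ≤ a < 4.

Successive powers of 208 modulo 509:
  208^0=1  208^1=208  208^2=508
So 208^2 ≡ 508 (mod 509), giving a = 2.

2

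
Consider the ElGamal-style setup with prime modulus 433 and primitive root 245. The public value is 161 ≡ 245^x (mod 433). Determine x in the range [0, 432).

Baby-step giant-step with m = ceil(sqrt(432)) = 21.
Baby table (245^j mod 433 for j=0..20):
  0:1  1:245  2:271  3:146  4:264  5:163  6:99  7:7
  8:416  9:165  10:156  11:116  12:275  13:260  14:49  15:314
  16:289  17:226  18:379  19:193  20:88
Giant step factor: 245^(-21) ≡ 178 (mod 433).
Scan 161·178^i mod 433 for i = 0, 1, …:
  i=0: 161   i=1: 80   i=2: 384   i=3: 371
  i=4: 222   i=5: 113   i=6: 196   i=7: 248
  i=8: 411   i=9: 414   i=10: 82   i=11: 307
  i=12: 88
Match at i=12, j=20: x = 12·21 + 20 = 272.

272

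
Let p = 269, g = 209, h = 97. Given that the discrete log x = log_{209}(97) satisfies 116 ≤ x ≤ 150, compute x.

118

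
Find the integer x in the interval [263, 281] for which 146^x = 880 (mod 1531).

280

Compute 146^263 mod 1531 = 240, then multiply by 146 repeatedly:
  146^263=240  146^264=1358  146^265=769  146^266=511  146^267=1118
  146^268=942  146^269=1273  146^270=607  146^271=1355  146^272=331
  146^273=865  146^274=748  146^275=507  146^276=534  146^277=1414
  146^278=1290  146^279=27  146^280=880
Found 880 at exponent 280.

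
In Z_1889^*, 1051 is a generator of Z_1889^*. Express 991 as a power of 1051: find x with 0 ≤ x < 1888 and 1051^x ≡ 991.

426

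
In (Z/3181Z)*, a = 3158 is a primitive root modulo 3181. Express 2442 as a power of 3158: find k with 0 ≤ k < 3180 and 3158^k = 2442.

1778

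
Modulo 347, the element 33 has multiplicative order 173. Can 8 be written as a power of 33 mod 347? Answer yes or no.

8 ∈ ⟨33⟩ iff 8^173 ≡ 1 (mod 347), since |⟨33⟩| = 173.
8^173 mod 347 = 346.
Since 346 ≠ 1, 8 does not lie in the subgroup.

no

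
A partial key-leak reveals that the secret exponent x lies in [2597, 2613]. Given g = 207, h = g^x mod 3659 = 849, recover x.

Compute 207^2597 mod 3659 = 1058, then multiply by 207 repeatedly:
  207^2597=1058  207^2598=3125  207^2599=2891  207^2600=2020  207^2601=1014
  207^2602=1335  207^2603=1920  207^2604=2268  207^2605=1124  207^2606=2151
  207^2607=2518  207^2608=1648  207^2609=849
Found 849 at exponent 2609.

2609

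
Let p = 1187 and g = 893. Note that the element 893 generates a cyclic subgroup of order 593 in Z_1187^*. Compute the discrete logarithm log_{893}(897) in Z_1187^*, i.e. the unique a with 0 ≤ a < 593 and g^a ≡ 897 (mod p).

512

Baby-step giant-step with m = ceil(sqrt(593)) = 25.
Baby table (893^j mod 1187 for j=0..24):
  0:1  1:893  2:972  3:299  4:1119  5:1000  6:376  7:1034
  8:1063  9:846  10:546  11:908  12:123  13:635  14:856  15:1167
  16:1132  17:739  18:1142  19:173  20:179  21:789  22:686  23:106
  24:885
Giant step factor: 893^(-25) ≡ 596 (mod 1187).
Scan 897·596^i mod 1187 for i = 0, 1, …:
  i=0: 897   i=1: 462   i=2: 1155   i=3: 1107
  i=4: 987   i=5: 687   i=6: 1124   i=7: 436
  i=8: 1090   i=9: 351     …   i=19: 524
  i=20: 123
Match at i=20, j=12: a = 20·25 + 12 = 512.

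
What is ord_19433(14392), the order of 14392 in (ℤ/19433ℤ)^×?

The order of 14392 must divide p − 1 = 19432 = 2^3 · 7 · 347.
Divisors: 1, 2, 4, 7, 8, 14, 28, 56, 347, 694, 1388, 2429, 2776, 4858, 9716, 19432.
Check each in increasing order: 14392^1 ≡ 14392;  14392^2 ≡ 12750;  14392^4 ≡ 5455;  14392^7 ≡ 2790;  14392^8 ≡ 5102;  14392^14 ≡ 10900;  14392^28 ≡ 16071;  14392^56 ≡ 12471;  14392^347 ≡ 7115;  14392^694 ≡ 260;  14392^1388 ≡ 9301;  14392^2429 ≡ 19432;  14392^2776 ≡ 12318;  14392^4858 ≡ 1.
Smallest exponent giving 1 is 4858.

4858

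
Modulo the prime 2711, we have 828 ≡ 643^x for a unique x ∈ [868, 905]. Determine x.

Compute 643^868 mod 2711 = 735, then multiply by 643 repeatedly:
  643^868=735  643^869=891  643^870=892  643^871=1535  643^872=201
  643^873=1826  643^874=255  643^875=1305  643^876=1416  643^877=2303
  643^878=623  643^879=2072  643^880=1195  643^881=1172  643^882=2649
  643^883=799  643^884=1378  643^885=2268  643^886=2517  643^887=2675
  643^888=1251  643^889=1937  643^890=1142  643^891=2336  643^892=154
  643^893=1426  643^894=600  643^895=838  643^896=2056  643^897=1751
  643^898=828
Found 828 at exponent 898.

898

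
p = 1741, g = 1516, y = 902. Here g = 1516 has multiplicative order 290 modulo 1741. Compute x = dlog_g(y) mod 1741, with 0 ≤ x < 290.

283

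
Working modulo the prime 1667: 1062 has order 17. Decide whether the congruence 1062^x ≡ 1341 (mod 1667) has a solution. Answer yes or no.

⟨1062⟩ has order 17; its elements mod 1667 are {1, 415, 524, 549, 642, 721, 750, 822, 877, 952, 1062, 1123, 1188, 1255, 1341, 1377, 1404}.
1341 is in this set.

yes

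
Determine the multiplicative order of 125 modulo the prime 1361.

340

The order of 125 must divide p − 1 = 1360 = 2^4 · 5 · 17.
Divisors: 1, 2, 4, 5, 8, 10, 16, 17, 20, 34, 40, 68, 80, 85, 136, 170, 272, 340, 680, 1360.
Check each in increasing order: 125^1 ≡ 125;  125^2 ≡ 654;  125^4 ≡ 362;  125^5 ≡ 337;  125^8 ≡ 388;  125^10 ≡ 606;  125^16 ≡ 834;  125^17 ≡ 814;  125^20 ≡ 1127;  125^34 ≡ 1150;  125^40 ≡ 316;  125^68 ≡ 969;  125^80 ≡ 503;  125^85 ≡ 747;  125^136 ≡ 1232;  125^170 ≡ 1360;  125^272 ≡ 309;  125^340 ≡ 1.
Smallest exponent giving 1 is 340.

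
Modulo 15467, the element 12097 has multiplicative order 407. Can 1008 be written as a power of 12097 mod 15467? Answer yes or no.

no

1008 ∈ ⟨12097⟩ iff 1008^407 ≡ 1 (mod 15467), since |⟨12097⟩| = 407.
1008^407 mod 15467 = 5792.
Since 5792 ≠ 1, 1008 does not lie in the subgroup.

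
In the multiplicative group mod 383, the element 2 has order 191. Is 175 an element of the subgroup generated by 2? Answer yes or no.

yes

175 ∈ ⟨2⟩ iff 175^191 ≡ 1 (mod 383), since |⟨2⟩| = 191.
175^191 mod 383 = 1.
Since 1 = 1, 175 lies in the subgroup.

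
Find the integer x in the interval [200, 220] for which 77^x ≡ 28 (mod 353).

Compute 77^200 mod 353 = 121, then multiply by 77 repeatedly:
  77^200=121  77^201=139  77^202=113  77^203=229  77^204=336
  77^205=103  77^206=165  77^207=350  77^208=122  77^209=216
  77^210=41  77^211=333  77^212=225  77^213=28
Found 28 at exponent 213.

213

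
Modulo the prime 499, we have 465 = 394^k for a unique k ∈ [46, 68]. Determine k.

59

Compute 394^46 mod 499 = 476, then multiply by 394 repeatedly:
  394^46=476  394^47=419  394^48=416  394^49=232  394^50=91
  394^51=425  394^52=285  394^53=15  394^54=421  394^55=206
  394^56=326  394^57=201  394^58=352  394^59=465
Found 465 at exponent 59.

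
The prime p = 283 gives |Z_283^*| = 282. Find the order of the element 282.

2

The order of 282 must divide p − 1 = 282 = 2 · 3 · 47.
Divisors: 1, 2, 3, 6, 47, 94, 141, 282.
Check each in increasing order: 282^1 ≡ 282;  282^2 ≡ 1.
Smallest exponent giving 1 is 2.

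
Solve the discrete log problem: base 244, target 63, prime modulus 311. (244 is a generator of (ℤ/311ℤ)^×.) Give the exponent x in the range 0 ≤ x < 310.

32

Baby-step giant-step with m = ceil(sqrt(310)) = 18.
Baby table (244^j mod 311 for j=0..17):
  0:1  1:244  2:135  3:285  4:187  5:222  6:54  7:114
  8:137  9:151  10:146  11:170  12:117  13:247  14:245  15:68
  16:109  17:161
Giant step factor: 244^(-18) ≡ 73 (mod 311).
Scan 63·73^i mod 311 for i = 0, 1, …:
  i=0: 63   i=1: 245
Match at i=1, j=14: x = 1·18 + 14 = 32.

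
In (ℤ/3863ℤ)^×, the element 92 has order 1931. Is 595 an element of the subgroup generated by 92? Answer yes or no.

595 ∈ ⟨92⟩ iff 595^1931 ≡ 1 (mod 3863), since |⟨92⟩| = 1931.
595^1931 mod 3863 = 3862.
Since 3862 ≠ 1, 595 does not lie in the subgroup.

no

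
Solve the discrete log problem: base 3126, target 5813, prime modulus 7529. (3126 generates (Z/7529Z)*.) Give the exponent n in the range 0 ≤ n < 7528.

Baby-step giant-step with m = ceil(sqrt(7528)) = 87.
Baby table (3126^j mod 7529 for j=0..86):
  0:1  1:3126  2:6763  3:7235  4:7023  5:6863  6:3617  7:5713
  8:50  9:5720  10:6874  11:358  12:4816  13:4345  14:154  15:7077
  16:2500  17:7427  18:4895  19:2842  20:7401  21:6438  22:171  23:7516
  24:4536  25:2429  26:3822  27:6578  28:1129  29:5682  30:1021  31:6879
  32:930  33:986  34:2875  35:5153  36:3747  37:5527  38:5876  39:5145
  40:1326  41:4126  42:699  43:1664  44:6654  45:5306  46:169  47:1264
  48:6068  49:3017  50:4834  51:381  52:1424  53:1785  54:921  55:2968
  56:2240  57:270  58:772  59:3992  60:3439  61:6431  62:876  63:5349
  64:6594  65:5971  66:955  67:3846  68:6312  69:5332  70:6155  71:3935
  72:5953  73:4919  74:2576  75:4075  76:6911  77:3085  78:6590  79:996
  80:4019  81:5022  82:807  83:467  84:6745  85:3670  86:5753
Giant step factor: 3126^(-87) ≡ 6808 (mod 7529).
Scan 5813·6808^i mod 7529 for i = 0, 1, …:
  i=0: 5813   i=1: 2480   i=2: 3822
Match at i=2, j=26: n = 2·87 + 26 = 200.

200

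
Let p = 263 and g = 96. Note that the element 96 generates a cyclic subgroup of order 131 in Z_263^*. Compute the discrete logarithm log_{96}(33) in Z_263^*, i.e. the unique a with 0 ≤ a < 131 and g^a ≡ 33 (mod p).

61

Baby-step giant-step with m = ceil(sqrt(131)) = 12.
Baby table (96^j mod 263 for j=0..11):
  0:1  1:96  2:11  3:4  4:121  5:44  6:16  7:221
  8:176  9:64  10:95  11:178
Giant step factor: 96^(-12) ≡ 75 (mod 263).
Scan 33·75^i mod 263 for i = 0, 1, …:
  i=0: 33   i=1: 108   i=2: 210   i=3: 233
  i=4: 117   i=5: 96
Match at i=5, j=1: a = 5·12 + 1 = 61.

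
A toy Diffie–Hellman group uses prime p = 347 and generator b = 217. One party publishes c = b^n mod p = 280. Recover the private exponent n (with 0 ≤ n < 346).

Baby-step giant-step with m = ceil(sqrt(346)) = 19.
Baby table (217^j mod 347 for j=0..18):
  0:1  1:217  2:244  3:204  4:199  5:155  6:323  7:344
  8:43  9:309  10:82  11:97  12:229  13:72  14:9  15:218
  16:114  17:101  18:56
Giant step factor: 217^(-19) ≡ 248 (mod 347).
Scan 280·248^i mod 347 for i = 0, 1, …:
  i=0: 280   i=1: 40   i=2: 204
Match at i=2, j=3: n = 2·19 + 3 = 41.

41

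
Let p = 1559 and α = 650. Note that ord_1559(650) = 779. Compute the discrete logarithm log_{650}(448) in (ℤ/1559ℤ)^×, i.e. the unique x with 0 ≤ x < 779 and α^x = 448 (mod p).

595

Baby-step giant-step with m = ceil(sqrt(779)) = 28.
Baby table (650^j mod 1559 for j=0..27):
  0:1  1:650  2:11  3:914  4:121  5:700  6:1331  7:1464
  8:610  9:514  10:474  11:977  12:537  13:1393  14:1230  15:1292
  16:1058  17:181  18:725  19:432  20:180  21:75  22:421  23:825
  24:1513  25:1280  26:1053  27:49
Giant step factor: 650^(-28) ≡ 840 (mod 1559).
Scan 448·840^i mod 1559 for i = 0, 1, …:
  i=0: 448   i=1: 601   i=2: 1283   i=3: 451
  i=4: 3   i=5: 961   i=6: 1237   i=7: 786
  i=8: 783   i=9: 1381     …   i=20: 269
  i=21: 1464
Match at i=21, j=7: x = 21·28 + 7 = 595.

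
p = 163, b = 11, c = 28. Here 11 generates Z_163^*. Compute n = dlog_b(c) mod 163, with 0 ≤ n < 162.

105

Baby-step giant-step with m = ceil(sqrt(162)) = 13.
Baby table (11^j mod 163 for j=0..12):
  0:1  1:11  2:121  3:27  4:134  5:7  6:77  7:32
  8:26  9:123  10:49  11:50  12:61
Giant step factor: 11^(-13) ≡ 103 (mod 163).
Scan 28·103^i mod 163 for i = 0, 1, …:
  i=0: 28   i=1: 113   i=2: 66   i=3: 115
  i=4: 109   i=5: 143   i=6: 59   i=7: 46
  i=8: 11
Match at i=8, j=1: n = 8·13 + 1 = 105.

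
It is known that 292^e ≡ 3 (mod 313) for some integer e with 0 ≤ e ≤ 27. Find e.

16

Compute 292^0 mod 313 = 1, then multiply by 292 repeatedly:
  292^0=1  292^1=292  292^2=128  292^3=129  292^4=108
  292^5=236  292^6=52  292^7=160  292^8=83  292^9=135
  292^10=295  292^11=65  292^12=200  292^13=182  292^14=247
  292^15=134  292^16=3
Found 3 at exponent 16.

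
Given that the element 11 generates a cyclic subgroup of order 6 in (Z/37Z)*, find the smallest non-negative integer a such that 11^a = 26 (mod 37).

Successive powers of 11 modulo 37:
  11^0=1  11^1=11  11^2=10  11^3=36  11^4=26
So 11^4 ≡ 26 (mod 37), giving a = 4.

4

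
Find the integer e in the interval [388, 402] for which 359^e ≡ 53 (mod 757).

392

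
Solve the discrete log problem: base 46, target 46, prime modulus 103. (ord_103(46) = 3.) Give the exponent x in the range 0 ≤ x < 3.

Successive powers of 46 modulo 103:
  46^0=1  46^1=46
So 46^1 ≡ 46 (mod 103), giving x = 1.

1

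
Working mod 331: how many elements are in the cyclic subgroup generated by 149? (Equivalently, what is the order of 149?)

The order of 149 must divide p − 1 = 330 = 2 · 3 · 5 · 11.
Divisors: 1, 2, 3, 5, 6, 10, 11, 15, 22, 30, 33, 55, 66, 110, 165, 330.
Check each in increasing order: 149^1 ≡ 149;  149^2 ≡ 24;  149^3 ≡ 266;  149^5 ≡ 95;  149^6 ≡ 253;  149^10 ≡ 88;  149^11 ≡ 203;  149^15 ≡ 85;  149^22 ≡ 165;  149^30 ≡ 274;  149^33 ≡ 64;  149^55 ≡ 299;  149^66 ≡ 124;  149^110 ≡ 31;  149^165 ≡ 1.
Smallest exponent giving 1 is 165.

165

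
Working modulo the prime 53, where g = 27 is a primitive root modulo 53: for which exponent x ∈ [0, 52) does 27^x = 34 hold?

Baby-step giant-step with m = ceil(sqrt(52)) = 8.
Baby table (27^j mod 53 for j=0..7):
  0:1  1:27  2:40  3:20  4:10  5:5  6:29  7:41
Giant step factor: 27^(-8) ≡ 44 (mod 53).
Scan 34·44^i mod 53 for i = 0, 1, …:
  i=0: 34   i=1: 12   i=2: 51   i=3: 18
  i=4: 50   i=5: 27
Match at i=5, j=1: x = 5·8 + 1 = 41.

41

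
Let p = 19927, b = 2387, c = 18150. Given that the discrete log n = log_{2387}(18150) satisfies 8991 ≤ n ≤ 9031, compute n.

8995

Compute 2387^8991 mod 19927 = 10981, then multiply by 2387 repeatedly:
  2387^8991=10981  2387^8992=7642  2387^8993=8249  2387^8994=2487  2387^8995=18150
Found 18150 at exponent 8995.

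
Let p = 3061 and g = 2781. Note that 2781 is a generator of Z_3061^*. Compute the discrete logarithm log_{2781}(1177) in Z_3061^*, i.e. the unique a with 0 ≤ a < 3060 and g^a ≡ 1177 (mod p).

Baby-step giant-step with m = ceil(sqrt(3060)) = 56.
Baby table (2781^j mod 3061 for j=0..55):
  0:1  1:2781  2:1875  3:1492  4:1597  5:2807  6:717  7:1266
  8:596  9:1475  10:235  11:1542  12:2902  13:1666  14:1853  15:1530
  16:140  17:593  18:2315  19:732  20:127  21:1172  22:2428  23:2763
  24:793  25:1413  26:2290  27:1610  28:2228  29:604  30:2296  31:2991
  32:1234  33:373  34:2695  35:1467  36:2475  37:1847  38:149  39:1134
  40:824  41:1916  42:2256  43:1947  44:2759  45:1913  46:35  47:2444
  48:1344  49:183  50:797  51:293  52:607  53:1456  54:2494  55:2649
Giant step factor: 2781^(-56) ≡ 1064 (mod 3061).
Scan 1177·1064^i mod 3061 for i = 0, 1, …:
  i=0: 1177   i=1: 379   i=2: 2265   i=3: 953
  i=4: 801   i=5: 1306   i=6: 2951   i=7: 2339
  i=8: 103   i=9: 2457     …   i=35: 313
  i=36: 2444
Match at i=36, j=47: a = 36·56 + 47 = 2063.

2063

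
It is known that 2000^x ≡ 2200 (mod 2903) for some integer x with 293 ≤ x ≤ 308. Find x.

Compute 2000^293 mod 2903 = 1023, then multiply by 2000 repeatedly:
  2000^293=1023  2000^294=2288  2000^295=872  2000^296=2200
Found 2200 at exponent 296.

296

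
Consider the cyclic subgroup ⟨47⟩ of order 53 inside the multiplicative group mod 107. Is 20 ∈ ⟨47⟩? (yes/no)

no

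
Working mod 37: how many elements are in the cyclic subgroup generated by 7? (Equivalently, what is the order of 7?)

9

The order of 7 must divide p − 1 = 36 = 2^2 · 3^2.
Divisors: 1, 2, 3, 4, 6, 9, 12, 18, 36.
Check each in increasing order: 7^1 ≡ 7;  7^2 ≡ 12;  7^3 ≡ 10;  7^4 ≡ 33;  7^6 ≡ 26;  7^9 ≡ 1.
Smallest exponent giving 1 is 9.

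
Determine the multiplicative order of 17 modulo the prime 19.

9

The order of 17 must divide p − 1 = 18 = 2 · 3^2.
Divisors: 1, 2, 3, 6, 9, 18.
Check each in increasing order: 17^1 ≡ 17;  17^2 ≡ 4;  17^3 ≡ 11;  17^6 ≡ 7;  17^9 ≡ 1.
Smallest exponent giving 1 is 9.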